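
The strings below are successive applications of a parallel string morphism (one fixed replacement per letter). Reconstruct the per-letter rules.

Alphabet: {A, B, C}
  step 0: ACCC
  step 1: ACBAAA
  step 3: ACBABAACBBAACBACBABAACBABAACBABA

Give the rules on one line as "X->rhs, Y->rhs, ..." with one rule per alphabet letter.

A->ACB, B->BA, C->A

  step 0 ⇒ step 1: ACCC ⇒ ACB·A·A·A
    A ↦ ACB
    C ↦ A
    B ↦ BA  (constrained at step 1)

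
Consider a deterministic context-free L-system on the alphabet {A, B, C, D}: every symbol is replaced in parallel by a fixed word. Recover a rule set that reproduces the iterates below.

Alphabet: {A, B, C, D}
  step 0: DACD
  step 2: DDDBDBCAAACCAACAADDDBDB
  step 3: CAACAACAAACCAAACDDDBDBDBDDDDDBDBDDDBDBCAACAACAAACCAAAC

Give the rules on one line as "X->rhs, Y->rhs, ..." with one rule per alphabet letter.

A->DB, B->AC, C->DD, D->CAA

  step 2 ⇒ step 3: DDDBDBCAAACCAACAADDDBDB ⇒ CAA·CAA·CAA·AC·CAA·AC·DD·DB·DB·DB·DD·DD·DB·DB·DD·DB·DB·CAA·CAA·CAA·AC·CAA·AC
    A ↦ DB
    B ↦ AC
    C ↦ DD
    D ↦ CAA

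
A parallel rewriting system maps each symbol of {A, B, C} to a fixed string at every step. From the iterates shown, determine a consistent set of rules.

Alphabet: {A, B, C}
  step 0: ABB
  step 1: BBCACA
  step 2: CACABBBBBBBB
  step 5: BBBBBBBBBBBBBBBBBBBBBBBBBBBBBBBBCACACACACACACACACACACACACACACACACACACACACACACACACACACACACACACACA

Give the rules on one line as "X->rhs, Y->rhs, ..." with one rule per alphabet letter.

  step 1 ⇒ step 2: BBCACA ⇒ CA·CA·BB·BB·BB·BB
    A ↦ BB
    B ↦ CA
    C ↦ BB

A->BB, B->CA, C->BB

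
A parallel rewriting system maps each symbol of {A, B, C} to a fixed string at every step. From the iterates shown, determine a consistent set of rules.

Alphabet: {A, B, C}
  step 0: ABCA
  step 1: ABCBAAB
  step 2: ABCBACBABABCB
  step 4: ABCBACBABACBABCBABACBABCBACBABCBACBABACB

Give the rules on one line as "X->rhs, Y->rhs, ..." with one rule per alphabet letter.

  step 1 ⇒ step 2: ABCBAAB ⇒ AB·CB·A·CB·AB·AB·CB
    A ↦ AB
    B ↦ CB
    C ↦ A

A->AB, B->CB, C->A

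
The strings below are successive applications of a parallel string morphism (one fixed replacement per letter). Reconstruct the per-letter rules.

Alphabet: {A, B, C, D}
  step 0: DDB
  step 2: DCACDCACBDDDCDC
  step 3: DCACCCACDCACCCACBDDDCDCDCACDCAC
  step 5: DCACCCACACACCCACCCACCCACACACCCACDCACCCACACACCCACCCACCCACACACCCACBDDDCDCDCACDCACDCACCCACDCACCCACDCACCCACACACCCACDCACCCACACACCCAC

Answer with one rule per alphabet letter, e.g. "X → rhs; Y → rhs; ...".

  step 2 ⇒ step 3: DCACDCACBDDDCDC ⇒ DC·AC·CC·AC·DC·AC·CC·AC·BDD·DC·DC·DC·AC·DC·AC
    A ↦ CC
    B ↦ BDD
    C ↦ AC
    D ↦ DC

A->CC, B->BDD, C->AC, D->DC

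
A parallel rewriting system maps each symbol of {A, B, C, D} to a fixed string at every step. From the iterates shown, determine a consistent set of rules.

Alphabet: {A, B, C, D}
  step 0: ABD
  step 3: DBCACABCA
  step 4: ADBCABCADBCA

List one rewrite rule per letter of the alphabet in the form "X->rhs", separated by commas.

  step 3 ⇒ step 4: DBCACABCA ⇒ A·D·B·CA·B·CA·D·B·CA
    A ↦ CA
    B ↦ D
    C ↦ B
    D ↦ A

A->CA, B->D, C->B, D->A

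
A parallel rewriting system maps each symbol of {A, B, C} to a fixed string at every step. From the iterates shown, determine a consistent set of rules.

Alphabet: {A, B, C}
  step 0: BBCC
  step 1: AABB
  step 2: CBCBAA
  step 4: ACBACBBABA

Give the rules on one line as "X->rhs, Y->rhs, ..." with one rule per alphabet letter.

A->CB, B->A, C->B

  step 1 ⇒ step 2: AABB ⇒ CB·CB·A·A
    A ↦ CB
    B ↦ A
  step 0 ⇒ step 1: BBCC ⇒ A·A·B·B
    C ↦ B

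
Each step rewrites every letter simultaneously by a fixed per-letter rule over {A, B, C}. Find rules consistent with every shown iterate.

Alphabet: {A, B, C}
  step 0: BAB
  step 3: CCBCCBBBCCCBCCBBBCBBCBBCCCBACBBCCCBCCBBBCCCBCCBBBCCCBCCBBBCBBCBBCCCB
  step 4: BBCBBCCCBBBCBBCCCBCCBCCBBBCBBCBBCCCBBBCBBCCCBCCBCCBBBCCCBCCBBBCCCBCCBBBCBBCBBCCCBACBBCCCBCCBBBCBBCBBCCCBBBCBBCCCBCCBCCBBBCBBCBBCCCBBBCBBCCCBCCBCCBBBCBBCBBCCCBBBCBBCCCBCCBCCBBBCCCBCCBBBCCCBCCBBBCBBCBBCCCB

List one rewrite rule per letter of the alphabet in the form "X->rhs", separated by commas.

  step 3 ⇒ step 4: CCBCCBBBCCCBCCBBBCBBCBBCCCBACBBCCCBCCBBBCCCBCCBBBCCCBCCBBBCBBCBBCCCB ⇒ BBC·BBC·CCB·BBC·BBC·CCB·CCB·CCB·BBC·BBC·BBC·CCB·BBC·BBC·CCB·CCB·CCB·BBC·CCB·CCB·BBC·CCB·CCB·BBC·BBC·BBC·CCB·AC·BBC·CCB·CCB·BBC·BBC·BBC·CCB·BBC·BBC·CCB·CCB·CCB·BBC·BBC·BBC·CCB·BBC·BBC·CCB·CCB·CCB·BBC·BBC·BBC·CCB·BBC·BBC·CCB·CCB·CCB·BBC·CCB·CCB·BBC·CCB·CCB·BBC·BBC·BBC·CCB
    A ↦ AC
    B ↦ CCB
    C ↦ BBC

A->AC, B->CCB, C->BBC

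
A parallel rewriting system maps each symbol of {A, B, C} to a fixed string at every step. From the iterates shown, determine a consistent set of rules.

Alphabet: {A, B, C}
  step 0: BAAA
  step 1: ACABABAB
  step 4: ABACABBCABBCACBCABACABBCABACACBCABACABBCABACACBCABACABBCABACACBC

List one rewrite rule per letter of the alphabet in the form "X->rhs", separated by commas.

  step 0 ⇒ step 1: BAAA ⇒ AC·AB·AB·AB
    A ↦ AB
    B ↦ AC
    C ↦ BC  (constrained at step 1)

A->AB, B->AC, C->BC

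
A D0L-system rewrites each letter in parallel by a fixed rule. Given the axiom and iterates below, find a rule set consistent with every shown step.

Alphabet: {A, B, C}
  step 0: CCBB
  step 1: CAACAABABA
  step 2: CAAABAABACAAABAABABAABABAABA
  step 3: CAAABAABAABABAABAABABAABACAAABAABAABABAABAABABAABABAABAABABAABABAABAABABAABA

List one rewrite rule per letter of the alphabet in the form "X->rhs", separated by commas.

  step 2 ⇒ step 3: CAAABAABACAAABAABABAABABAABA ⇒ CAA·ABA·ABA·ABA·BA·ABA·ABA·BA·ABA·CAA·ABA·ABA·ABA·BA·ABA·ABA·BA·ABA·BA·ABA·ABA·BA·ABA·BA·ABA·ABA·BA·ABA
    A ↦ ABA
    B ↦ BA
    C ↦ CAA

A->ABA, B->BA, C->CAA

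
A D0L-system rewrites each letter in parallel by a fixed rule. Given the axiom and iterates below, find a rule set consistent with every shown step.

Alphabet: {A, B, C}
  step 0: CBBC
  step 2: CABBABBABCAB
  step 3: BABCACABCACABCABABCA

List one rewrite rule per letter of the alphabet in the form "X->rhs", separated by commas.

  step 2 ⇒ step 3: CABBABBABCAB ⇒ BA·B·CA·CA·B·CA·CA·B·CA·BA·B·CA
    A ↦ B
    B ↦ CA
    C ↦ BA

A->B, B->CA, C->BA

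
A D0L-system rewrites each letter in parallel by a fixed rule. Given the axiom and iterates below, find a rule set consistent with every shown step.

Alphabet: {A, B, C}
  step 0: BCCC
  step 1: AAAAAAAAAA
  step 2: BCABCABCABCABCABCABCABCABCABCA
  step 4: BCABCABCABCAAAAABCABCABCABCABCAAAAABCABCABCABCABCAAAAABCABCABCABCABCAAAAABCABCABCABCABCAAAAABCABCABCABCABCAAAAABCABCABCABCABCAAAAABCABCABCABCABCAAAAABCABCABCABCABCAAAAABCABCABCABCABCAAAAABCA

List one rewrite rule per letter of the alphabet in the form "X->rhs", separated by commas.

  step 1 ⇒ step 2: AAAAAAAAAA ⇒ BCA·BCA·BCA·BCA·BCA·BCA·BCA·BCA·BCA·BCA
    A ↦ BCA
  step 0 ⇒ step 1: BCCC ⇒ A·AAA·AAA·AAA
    B ↦ A
  step 0 ⇒ step 1: BCCC ⇒ A·AAA·AAA·AAA
    C ↦ AAA

A->BCA, B->A, C->AAA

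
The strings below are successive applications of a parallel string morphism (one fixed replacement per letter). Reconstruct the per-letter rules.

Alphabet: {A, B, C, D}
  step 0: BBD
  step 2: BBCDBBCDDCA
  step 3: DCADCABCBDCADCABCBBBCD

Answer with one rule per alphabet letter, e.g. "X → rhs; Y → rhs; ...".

  step 2 ⇒ step 3: BBCDBBCDDCA ⇒ DCA·DCA·BC·B·DCA·DCA·BC·B·B·BC·D
    A ↦ D
    B ↦ DCA
    C ↦ BC
    D ↦ B

A->D, B->DCA, C->BC, D->B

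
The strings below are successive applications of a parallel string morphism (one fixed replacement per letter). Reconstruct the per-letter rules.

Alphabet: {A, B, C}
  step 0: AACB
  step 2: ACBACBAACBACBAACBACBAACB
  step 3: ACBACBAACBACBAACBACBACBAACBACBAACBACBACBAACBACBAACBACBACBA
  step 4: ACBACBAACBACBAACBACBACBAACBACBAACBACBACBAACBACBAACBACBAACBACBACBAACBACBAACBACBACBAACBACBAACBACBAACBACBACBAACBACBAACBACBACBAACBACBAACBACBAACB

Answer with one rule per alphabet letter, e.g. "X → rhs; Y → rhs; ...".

A->ACB, B->BA, C->AC

  step 3 ⇒ step 4: ACBACBAACBACBAACBACBACBAACBACBAACBACBACBAACBACBAACBACBACBA ⇒ ACB·AC·BA·ACB·AC·BA·ACB·ACB·AC·BA·ACB·AC·BA·ACB·ACB·AC·BA·ACB·AC·BA·ACB·AC·BA·ACB·ACB·AC·BA·ACB·AC·BA·ACB·ACB·AC·BA·ACB·AC·BA·ACB·AC·BA·ACB·ACB·AC·BA·ACB·AC·BA·ACB·ACB·AC·BA·ACB·AC·BA·ACB·AC·BA·ACB
    A ↦ ACB
    B ↦ BA
    C ↦ AC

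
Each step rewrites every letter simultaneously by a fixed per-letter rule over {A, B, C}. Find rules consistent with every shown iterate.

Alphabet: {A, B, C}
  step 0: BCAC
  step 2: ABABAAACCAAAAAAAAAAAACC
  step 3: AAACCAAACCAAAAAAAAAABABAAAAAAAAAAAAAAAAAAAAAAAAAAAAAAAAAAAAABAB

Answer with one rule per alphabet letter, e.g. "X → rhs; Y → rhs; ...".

  step 2 ⇒ step 3: ABABAAACCAAAAAAAAAAAACC ⇒ AAA·CC·AAA·CC·AAA·AAA·AAA·AB·AB·AAA·AAA·AAA·AAA·AAA·AAA·AAA·AAA·AAA·AAA·AAA·AAA·AB·AB
    A ↦ AAA
    B ↦ CC
    C ↦ AB

A->AAA, B->CC, C->AB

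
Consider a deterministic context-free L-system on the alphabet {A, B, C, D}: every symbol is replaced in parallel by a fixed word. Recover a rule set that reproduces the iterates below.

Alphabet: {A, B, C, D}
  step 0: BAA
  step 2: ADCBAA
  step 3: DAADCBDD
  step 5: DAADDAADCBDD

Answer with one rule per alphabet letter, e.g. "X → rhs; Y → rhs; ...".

  step 2 ⇒ step 3: ADCBAA ⇒ D·A·AD·CB·D·D
    A ↦ D
    B ↦ CB
    C ↦ AD
    D ↦ A

A->D, B->CB, C->AD, D->A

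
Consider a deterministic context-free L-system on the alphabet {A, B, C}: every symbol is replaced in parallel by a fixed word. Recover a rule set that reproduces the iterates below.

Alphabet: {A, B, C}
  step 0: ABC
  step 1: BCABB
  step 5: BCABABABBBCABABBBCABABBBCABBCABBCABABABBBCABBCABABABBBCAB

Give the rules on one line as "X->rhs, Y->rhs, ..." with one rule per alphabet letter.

A->BC, B->AB, C->B

  step 0 ⇒ step 1: ABC ⇒ BC·AB·B
    A ↦ BC
    B ↦ AB
    C ↦ B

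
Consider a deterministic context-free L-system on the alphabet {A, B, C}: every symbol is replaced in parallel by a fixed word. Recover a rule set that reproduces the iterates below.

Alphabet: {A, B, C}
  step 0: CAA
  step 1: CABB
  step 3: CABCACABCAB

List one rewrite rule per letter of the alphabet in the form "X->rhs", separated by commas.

A->B, B->CA, C->CA

  step 0 ⇒ step 1: CAA ⇒ CA·B·B
    A ↦ B
    C ↦ CA
    B ↦ CA  (constrained at step 1)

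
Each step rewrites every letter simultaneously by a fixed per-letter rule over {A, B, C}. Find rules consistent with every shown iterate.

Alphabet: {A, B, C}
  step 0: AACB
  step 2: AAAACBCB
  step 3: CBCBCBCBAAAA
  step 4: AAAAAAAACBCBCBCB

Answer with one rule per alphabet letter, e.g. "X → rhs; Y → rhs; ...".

  step 3 ⇒ step 4: CBCBCBCBAAAA ⇒ A·A·A·A·A·A·A·A·CB·CB·CB·CB
    A ↦ CB
    B ↦ A
    C ↦ A

A->CB, B->A, C->A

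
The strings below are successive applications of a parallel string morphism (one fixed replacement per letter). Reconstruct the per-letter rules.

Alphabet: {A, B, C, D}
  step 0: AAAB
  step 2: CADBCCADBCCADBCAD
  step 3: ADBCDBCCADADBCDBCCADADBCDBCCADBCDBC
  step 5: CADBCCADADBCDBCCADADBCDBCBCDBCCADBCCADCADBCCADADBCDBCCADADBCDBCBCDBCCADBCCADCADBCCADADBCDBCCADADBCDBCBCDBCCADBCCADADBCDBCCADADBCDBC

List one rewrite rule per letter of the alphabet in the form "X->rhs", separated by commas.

  step 2 ⇒ step 3: CADBCCADBCCADBCAD ⇒ AD·BCD·BC·C·AD·AD·BCD·BC·C·AD·AD·BCD·BC·C·AD·BCD·BC
    A ↦ BCD
    B ↦ C
    C ↦ AD
    D ↦ BC

A->BCD, B->C, C->AD, D->BC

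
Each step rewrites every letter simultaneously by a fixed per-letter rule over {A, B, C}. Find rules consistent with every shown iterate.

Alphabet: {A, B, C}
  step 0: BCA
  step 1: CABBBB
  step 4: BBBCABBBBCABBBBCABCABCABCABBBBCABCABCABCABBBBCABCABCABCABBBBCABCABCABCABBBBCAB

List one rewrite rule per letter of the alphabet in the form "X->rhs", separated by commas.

A->B, B->CAB, C->BB

  step 0 ⇒ step 1: BCA ⇒ CAB·BB·B
    A ↦ B
    B ↦ CAB
    C ↦ BB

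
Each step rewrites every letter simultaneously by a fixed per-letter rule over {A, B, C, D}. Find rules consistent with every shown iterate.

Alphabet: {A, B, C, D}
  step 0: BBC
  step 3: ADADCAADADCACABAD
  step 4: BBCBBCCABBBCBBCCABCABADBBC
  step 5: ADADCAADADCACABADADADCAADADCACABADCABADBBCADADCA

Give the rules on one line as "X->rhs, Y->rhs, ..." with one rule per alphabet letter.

  step 4 ⇒ step 5: BBCBBCCABBBCBBCCABCABADBBC ⇒ AD·AD·CA·AD·AD·CA·CA·B·AD·AD·AD·CA·AD·AD·CA·CA·B·AD·CA·B·AD·B·BC·AD·AD·CA
    A ↦ B
    B ↦ AD
    C ↦ CA
    D ↦ BC

A->B, B->AD, C->CA, D->BC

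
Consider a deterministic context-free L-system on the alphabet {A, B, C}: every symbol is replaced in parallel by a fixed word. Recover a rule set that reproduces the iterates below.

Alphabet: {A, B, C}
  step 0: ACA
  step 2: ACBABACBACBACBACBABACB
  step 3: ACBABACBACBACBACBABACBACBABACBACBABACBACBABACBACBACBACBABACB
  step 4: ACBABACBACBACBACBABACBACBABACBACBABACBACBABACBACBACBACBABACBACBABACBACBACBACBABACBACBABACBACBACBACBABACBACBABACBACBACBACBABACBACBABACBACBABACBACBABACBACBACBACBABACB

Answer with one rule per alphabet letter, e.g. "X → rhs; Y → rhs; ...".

  step 3 ⇒ step 4: ACBABACBACBACBACBABACBACBABACBACBABACBACBABACBACBACBACBABACB ⇒ ACB·AB·ACB·ACB·ACB·ACB·AB·ACB·ACB·AB·ACB·ACB·AB·ACB·ACB·AB·ACB·ACB·ACB·ACB·AB·ACB·ACB·AB·ACB·ACB·ACB·ACB·AB·ACB·ACB·AB·ACB·ACB·ACB·ACB·AB·ACB·ACB·AB·ACB·ACB·ACB·ACB·AB·ACB·ACB·AB·ACB·ACB·AB·ACB·ACB·AB·ACB·ACB·ACB·ACB·AB·ACB
    A ↦ ACB
    B ↦ ACB
    C ↦ AB

A->ACB, B->ACB, C->AB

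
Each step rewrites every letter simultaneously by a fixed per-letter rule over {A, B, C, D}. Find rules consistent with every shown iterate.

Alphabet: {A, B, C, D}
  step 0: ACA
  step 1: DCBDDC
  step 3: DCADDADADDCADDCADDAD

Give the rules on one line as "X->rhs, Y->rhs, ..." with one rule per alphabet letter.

A->DC, B->D, C->BD, D->AD

  step 0 ⇒ step 1: ACA ⇒ DC·BD·DC
    A ↦ DC
    C ↦ BD
    B ↦ D  (constrained at step 1)
    D ↦ AD  (constrained at step 1)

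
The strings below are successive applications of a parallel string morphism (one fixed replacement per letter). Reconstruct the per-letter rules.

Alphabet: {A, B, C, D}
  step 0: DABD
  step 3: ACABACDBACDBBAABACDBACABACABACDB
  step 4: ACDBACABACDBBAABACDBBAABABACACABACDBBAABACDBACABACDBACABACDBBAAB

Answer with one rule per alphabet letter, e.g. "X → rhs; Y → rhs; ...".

A->AC, B->AB, C->DB, D->BA

  step 3 ⇒ step 4: ACABACDBACDBBAABACDBACABACABACDB ⇒ AC·DB·AC·AB·AC·DB·BA·AB·AC·DB·BA·AB·AB·AC·AC·AB·AC·DB·BA·AB·AC·DB·AC·AB·AC·DB·AC·AB·AC·DB·BA·AB
    A ↦ AC
    B ↦ AB
    C ↦ DB
    D ↦ BA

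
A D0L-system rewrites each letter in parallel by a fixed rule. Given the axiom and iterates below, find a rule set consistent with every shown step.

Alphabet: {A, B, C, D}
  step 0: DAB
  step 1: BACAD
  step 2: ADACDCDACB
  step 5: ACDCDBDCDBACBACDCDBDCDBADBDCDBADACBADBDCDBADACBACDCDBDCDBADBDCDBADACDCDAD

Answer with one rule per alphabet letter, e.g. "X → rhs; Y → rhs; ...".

  step 1 ⇒ step 2: BACAD ⇒ AD·AC·DCD·AC·B
    A ↦ AC
    B ↦ AD
    C ↦ DCD
    D ↦ B

A->AC, B->AD, C->DCD, D->B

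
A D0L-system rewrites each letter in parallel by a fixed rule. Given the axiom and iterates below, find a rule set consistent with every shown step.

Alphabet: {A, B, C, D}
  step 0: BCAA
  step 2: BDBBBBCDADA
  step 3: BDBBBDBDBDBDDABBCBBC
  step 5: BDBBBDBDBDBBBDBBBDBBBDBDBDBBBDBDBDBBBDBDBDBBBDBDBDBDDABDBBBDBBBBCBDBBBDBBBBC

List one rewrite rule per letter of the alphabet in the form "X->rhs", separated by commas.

  step 2 ⇒ step 3: BDBBBBCDADA ⇒ BD·BB·BD·BD·BD·BD·DA·BB·C·BB·C
    A ↦ C
    B ↦ BD
    C ↦ DA
    D ↦ BB

A->C, B->BD, C->DA, D->BB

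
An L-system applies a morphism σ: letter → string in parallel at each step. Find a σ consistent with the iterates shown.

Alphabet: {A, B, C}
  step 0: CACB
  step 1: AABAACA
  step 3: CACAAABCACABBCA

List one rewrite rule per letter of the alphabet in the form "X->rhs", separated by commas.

  step 0 ⇒ step 1: CACB ⇒ AA·B·AA·CA
    A ↦ B
    B ↦ CA
    C ↦ AA

A->B, B->CA, C->AA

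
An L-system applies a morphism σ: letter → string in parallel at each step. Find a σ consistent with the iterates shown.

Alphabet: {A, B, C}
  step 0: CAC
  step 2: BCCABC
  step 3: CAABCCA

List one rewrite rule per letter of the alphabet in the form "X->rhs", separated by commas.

A->BC, B->C, C->A

  step 2 ⇒ step 3: BCCABC ⇒ C·A·A·BC·C·A
    A ↦ BC
    B ↦ C
    C ↦ A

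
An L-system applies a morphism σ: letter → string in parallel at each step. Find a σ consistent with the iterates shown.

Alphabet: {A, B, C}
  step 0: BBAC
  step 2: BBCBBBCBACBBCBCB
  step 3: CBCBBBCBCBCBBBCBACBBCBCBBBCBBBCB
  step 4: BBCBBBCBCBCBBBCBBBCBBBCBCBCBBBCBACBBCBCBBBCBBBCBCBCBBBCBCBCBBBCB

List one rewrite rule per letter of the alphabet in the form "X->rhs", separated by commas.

  step 3 ⇒ step 4: CBCBBBCBCBCBBBCBACBBCBCBBBCBBBCB ⇒ BB·CB·BB·CB·CB·CB·BB·CB·BB·CB·BB·CB·CB·CB·BB·CB·AC·BB·CB·CB·BB·CB·BB·CB·CB·CB·BB·CB·CB·CB·BB·CB
    A ↦ AC
    B ↦ CB
    C ↦ BB

A->AC, B->CB, C->BB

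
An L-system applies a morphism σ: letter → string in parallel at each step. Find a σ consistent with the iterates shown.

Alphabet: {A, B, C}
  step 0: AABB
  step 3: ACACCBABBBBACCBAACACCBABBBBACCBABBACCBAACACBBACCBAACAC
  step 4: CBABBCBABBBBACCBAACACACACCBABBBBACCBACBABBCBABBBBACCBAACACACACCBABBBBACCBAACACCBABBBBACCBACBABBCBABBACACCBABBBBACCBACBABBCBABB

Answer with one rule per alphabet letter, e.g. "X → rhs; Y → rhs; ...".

A->CBA, B->AC, C->BB

  step 3 ⇒ step 4: ACACCBABBBBACCBAACACCBABBBBACCBABBACCBAACACBBACCBAACAC ⇒ CBA·BB·CBA·BB·BB·AC·CBA·AC·AC·AC·AC·CBA·BB·BB·AC·CBA·CBA·BB·CBA·BB·BB·AC·CBA·AC·AC·AC·AC·CBA·BB·BB·AC·CBA·AC·AC·CBA·BB·BB·AC·CBA·CBA·BB·CBA·BB·AC·AC·CBA·BB·BB·AC·CBA·CBA·BB·CBA·BB
    A ↦ CBA
    B ↦ AC
    C ↦ BB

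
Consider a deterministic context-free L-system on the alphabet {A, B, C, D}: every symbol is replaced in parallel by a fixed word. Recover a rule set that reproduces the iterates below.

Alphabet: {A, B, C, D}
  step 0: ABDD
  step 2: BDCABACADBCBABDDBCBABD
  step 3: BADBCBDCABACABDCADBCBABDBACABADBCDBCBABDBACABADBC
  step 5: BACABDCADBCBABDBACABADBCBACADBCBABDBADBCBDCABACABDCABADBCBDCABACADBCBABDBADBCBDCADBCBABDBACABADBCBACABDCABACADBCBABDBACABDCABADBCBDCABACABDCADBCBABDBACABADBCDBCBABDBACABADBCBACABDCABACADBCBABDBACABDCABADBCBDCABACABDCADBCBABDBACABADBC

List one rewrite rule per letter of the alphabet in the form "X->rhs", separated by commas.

A->CA, B->BA, C->BD, D->DBC

  step 2 ⇒ step 3: BDCABACADBCBABDDBCBABD ⇒ BA·DBC·BD·CA·BA·CA·BD·CA·DBC·BA·BD·BA·CA·BA·DBC·DBC·BA·BD·BA·CA·BA·DBC
    A ↦ CA
    B ↦ BA
    C ↦ BD
    D ↦ DBC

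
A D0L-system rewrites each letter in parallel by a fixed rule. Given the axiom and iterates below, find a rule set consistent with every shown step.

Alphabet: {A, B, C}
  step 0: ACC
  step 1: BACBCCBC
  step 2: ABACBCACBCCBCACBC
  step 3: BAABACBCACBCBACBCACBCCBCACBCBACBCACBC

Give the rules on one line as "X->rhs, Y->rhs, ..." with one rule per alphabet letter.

A->BA, B->A, C->CBC

  step 2 ⇒ step 3: ABACBCACBCCBCACBC ⇒ BA·A·BA·CBC·A·CBC·BA·CBC·A·CBC·CBC·A·CBC·BA·CBC·A·CBC
    A ↦ BA
    B ↦ A
    C ↦ CBC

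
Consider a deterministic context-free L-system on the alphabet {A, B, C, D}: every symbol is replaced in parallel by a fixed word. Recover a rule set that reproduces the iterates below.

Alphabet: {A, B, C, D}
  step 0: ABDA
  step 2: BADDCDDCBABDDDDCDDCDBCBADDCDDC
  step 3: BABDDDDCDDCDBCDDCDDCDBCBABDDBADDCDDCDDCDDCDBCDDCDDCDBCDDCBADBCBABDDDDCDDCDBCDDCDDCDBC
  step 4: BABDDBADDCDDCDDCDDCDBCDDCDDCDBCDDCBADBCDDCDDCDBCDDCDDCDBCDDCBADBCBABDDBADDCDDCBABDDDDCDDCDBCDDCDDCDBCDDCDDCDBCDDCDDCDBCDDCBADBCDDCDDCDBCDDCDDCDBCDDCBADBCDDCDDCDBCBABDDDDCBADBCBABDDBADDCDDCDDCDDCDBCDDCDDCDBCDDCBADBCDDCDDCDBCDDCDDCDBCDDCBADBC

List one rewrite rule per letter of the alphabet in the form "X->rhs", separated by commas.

A->BDD, B->BA, C->DBC, D->DDC

  step 3 ⇒ step 4: BABDDDDCDDCDBCDDCDDCDBCBABDDBADDCDDCDDCDDCDBCDDCDDCDBCDDCBADBCBABDDDDCDDCDBCDDCDDCDBC ⇒ BA·BDD·BA·DDC·DDC·DDC·DDC·DBC·DDC·DDC·DBC·DDC·BA·DBC·DDC·DDC·DBC·DDC·DDC·DBC·DDC·BA·DBC·BA·BDD·BA·DDC·DDC·BA·BDD·DDC·DDC·DBC·DDC·DDC·DBC·DDC·DDC·DBC·DDC·DDC·DBC·DDC·BA·DBC·DDC·DDC·DBC·DDC·DDC·DBC·DDC·BA·DBC·DDC·DDC·DBC·BA·BDD·DDC·BA·DBC·BA·BDD·BA·DDC·DDC·DDC·DDC·DBC·DDC·DDC·DBC·DDC·BA·DBC·DDC·DDC·DBC·DDC·DDC·DBC·DDC·BA·DBC
    A ↦ BDD
    B ↦ BA
    C ↦ DBC
    D ↦ DDC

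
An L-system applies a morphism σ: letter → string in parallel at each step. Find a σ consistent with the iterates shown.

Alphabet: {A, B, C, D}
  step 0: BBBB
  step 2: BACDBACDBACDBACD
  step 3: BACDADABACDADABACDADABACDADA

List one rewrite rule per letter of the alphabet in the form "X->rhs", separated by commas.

  step 2 ⇒ step 3: BACDBACDBACDBACD ⇒ BA·CD·A·DA·BA·CD·A·DA·BA·CD·A·DA·BA·CD·A·DA
    A ↦ CD
    B ↦ BA
    C ↦ A
    D ↦ DA

A->CD, B->BA, C->A, D->DA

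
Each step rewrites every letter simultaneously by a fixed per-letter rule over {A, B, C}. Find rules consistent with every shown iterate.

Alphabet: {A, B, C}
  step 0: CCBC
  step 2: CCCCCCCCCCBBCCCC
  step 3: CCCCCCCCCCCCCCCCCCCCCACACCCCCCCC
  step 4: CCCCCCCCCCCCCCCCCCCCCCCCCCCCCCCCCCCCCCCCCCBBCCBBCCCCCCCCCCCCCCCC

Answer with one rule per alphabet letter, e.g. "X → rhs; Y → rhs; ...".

A->BB, B->CA, C->CC

  step 3 ⇒ step 4: CCCCCCCCCCCCCCCCCCCCCACACCCCCCCC ⇒ CC·CC·CC·CC·CC·CC·CC·CC·CC·CC·CC·CC·CC·CC·CC·CC·CC·CC·CC·CC·CC·BB·CC·BB·CC·CC·CC·CC·CC·CC·CC·CC
    A ↦ BB
    C ↦ CC
  step 2 ⇒ step 3: CCCCCCCCCCBBCCCC ⇒ CC·CC·CC·CC·CC·CC·CC·CC·CC·CC·CA·CA·CC·CC·CC·CC
    B ↦ CA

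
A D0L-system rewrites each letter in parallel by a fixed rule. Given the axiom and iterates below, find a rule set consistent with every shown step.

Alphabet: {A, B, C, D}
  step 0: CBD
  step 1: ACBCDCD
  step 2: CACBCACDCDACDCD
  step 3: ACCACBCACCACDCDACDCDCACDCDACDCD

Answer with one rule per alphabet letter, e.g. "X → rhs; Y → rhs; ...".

A->C, B->BC, C->AC, D->DCD

  step 2 ⇒ step 3: CACBCACDCDACDCD ⇒ AC·C·AC·BC·AC·C·AC·DCD·AC·DCD·C·AC·DCD·AC·DCD
    A ↦ C
    B ↦ BC
    C ↦ AC
    D ↦ DCD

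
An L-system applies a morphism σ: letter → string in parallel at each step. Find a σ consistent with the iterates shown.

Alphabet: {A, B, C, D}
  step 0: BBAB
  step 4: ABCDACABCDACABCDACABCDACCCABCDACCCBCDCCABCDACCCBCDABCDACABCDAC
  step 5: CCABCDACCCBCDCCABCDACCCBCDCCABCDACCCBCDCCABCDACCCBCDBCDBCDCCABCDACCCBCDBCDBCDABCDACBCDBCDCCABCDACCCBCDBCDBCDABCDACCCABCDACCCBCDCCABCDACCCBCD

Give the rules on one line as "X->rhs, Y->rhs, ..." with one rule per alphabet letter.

  step 4 ⇒ step 5: ABCDACABCDACABCDACABCDACCCABCDACCCBCDCCABCDACCCBCDABCDACABCDAC ⇒ CC·A·BCD·AC·CC·BCD·CC·A·BCD·AC·CC·BCD·CC·A·BCD·AC·CC·BCD·CC·A·BCD·AC·CC·BCD·BCD·BCD·CC·A·BCD·AC·CC·BCD·BCD·BCD·A·BCD·AC·BCD·BCD·CC·A·BCD·AC·CC·BCD·BCD·BCD·A·BCD·AC·CC·A·BCD·AC·CC·BCD·CC·A·BCD·AC·CC·BCD
    A ↦ CC
    B ↦ A
    C ↦ BCD
    D ↦ AC

A->CC, B->A, C->BCD, D->AC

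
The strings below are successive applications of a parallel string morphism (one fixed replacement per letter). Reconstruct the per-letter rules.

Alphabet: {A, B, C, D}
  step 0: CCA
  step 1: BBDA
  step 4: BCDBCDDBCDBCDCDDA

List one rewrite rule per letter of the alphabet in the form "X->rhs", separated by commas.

  step 0 ⇒ step 1: CCA ⇒ B·B·DA
    A ↦ DA
    C ↦ B
    B ↦ D  (constrained at step 1)
    D ↦ CD  (constrained at step 1)

A->DA, B->D, C->B, D->CD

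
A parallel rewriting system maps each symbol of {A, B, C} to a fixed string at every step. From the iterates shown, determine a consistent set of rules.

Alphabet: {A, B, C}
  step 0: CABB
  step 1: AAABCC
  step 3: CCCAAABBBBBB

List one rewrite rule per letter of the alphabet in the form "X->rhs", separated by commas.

  step 0 ⇒ step 1: CABB ⇒ AAA·B·C·C
    A ↦ B
    B ↦ C
    C ↦ AAA

A->B, B->C, C->AAA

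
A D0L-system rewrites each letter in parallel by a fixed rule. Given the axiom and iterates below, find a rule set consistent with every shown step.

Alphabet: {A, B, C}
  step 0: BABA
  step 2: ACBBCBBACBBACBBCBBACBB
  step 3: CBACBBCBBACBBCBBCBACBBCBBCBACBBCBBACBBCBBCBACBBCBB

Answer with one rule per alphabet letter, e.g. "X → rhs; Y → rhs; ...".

  step 2 ⇒ step 3: ACBBCBBACBBACBBCBBACBB ⇒ CB·A·CBB·CBB·A·CBB·CBB·CB·A·CBB·CBB·CB·A·CBB·CBB·A·CBB·CBB·CB·A·CBB·CBB
    A ↦ CB
    B ↦ CBB
    C ↦ A

A->CB, B->CBB, C->A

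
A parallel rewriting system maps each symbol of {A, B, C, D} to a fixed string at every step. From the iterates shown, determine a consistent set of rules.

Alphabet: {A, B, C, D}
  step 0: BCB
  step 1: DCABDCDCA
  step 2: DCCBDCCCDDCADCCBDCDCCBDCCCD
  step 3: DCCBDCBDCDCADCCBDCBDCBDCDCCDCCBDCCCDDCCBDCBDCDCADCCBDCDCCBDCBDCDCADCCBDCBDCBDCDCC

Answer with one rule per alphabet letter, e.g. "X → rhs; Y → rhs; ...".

A->CCD, B->DCA, C->BDC, D->DCC

  step 2 ⇒ step 3: DCCBDCCCDDCADCCBDCDCCBDCCCD ⇒ DCC·BDC·BDC·DCA·DCC·BDC·BDC·BDC·DCC·DCC·BDC·CCD·DCC·BDC·BDC·DCA·DCC·BDC·DCC·BDC·BDC·DCA·DCC·BDC·BDC·BDC·DCC
    A ↦ CCD
    B ↦ DCA
    C ↦ BDC
    D ↦ DCC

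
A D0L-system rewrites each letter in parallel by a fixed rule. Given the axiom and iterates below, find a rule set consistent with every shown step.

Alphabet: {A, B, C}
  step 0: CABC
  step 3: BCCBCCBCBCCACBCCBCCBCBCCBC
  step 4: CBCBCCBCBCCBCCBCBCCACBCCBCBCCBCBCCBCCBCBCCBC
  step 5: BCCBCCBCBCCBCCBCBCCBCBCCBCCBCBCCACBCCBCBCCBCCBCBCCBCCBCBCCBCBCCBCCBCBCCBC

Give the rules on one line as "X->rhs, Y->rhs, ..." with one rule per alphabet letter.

  step 4 ⇒ step 5: CBCBCCBCBCCBCCBCBCCACBCCBCBCCBCBCCBCCBCBCCBC ⇒ BC·C·BC·C·BC·BC·C·BC·C·BC·BC·C·BC·BC·C·BC·C·BC·BC·CAC·BC·C·BC·BC·C·BC·C·BC·BC·C·BC·C·BC·BC·C·BC·BC·C·BC·C·BC·BC·C·BC
    A ↦ CAC
    B ↦ C
    C ↦ BC

A->CAC, B->C, C->BC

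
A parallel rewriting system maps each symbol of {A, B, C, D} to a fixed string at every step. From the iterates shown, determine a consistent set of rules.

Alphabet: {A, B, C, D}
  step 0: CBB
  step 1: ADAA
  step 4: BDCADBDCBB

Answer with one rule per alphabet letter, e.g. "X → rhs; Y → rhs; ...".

  step 0 ⇒ step 1: CBB ⇒ AD·A·A
    B ↦ A
    C ↦ AD
    A ↦ B  (constrained at step 1)
    D ↦ DC  (constrained at step 1)

A->B, B->A, C->AD, D->DC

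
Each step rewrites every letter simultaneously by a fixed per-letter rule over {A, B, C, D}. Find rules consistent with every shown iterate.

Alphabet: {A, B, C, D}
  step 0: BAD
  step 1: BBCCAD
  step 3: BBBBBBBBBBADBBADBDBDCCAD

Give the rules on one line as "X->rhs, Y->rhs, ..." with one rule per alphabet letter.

A->CC, B->BB, C->BD, D->AD

  step 0 ⇒ step 1: BAD ⇒ BB·CC·AD
    A ↦ CC
    B ↦ BB
    D ↦ AD
    C ↦ BD  (constrained at step 1)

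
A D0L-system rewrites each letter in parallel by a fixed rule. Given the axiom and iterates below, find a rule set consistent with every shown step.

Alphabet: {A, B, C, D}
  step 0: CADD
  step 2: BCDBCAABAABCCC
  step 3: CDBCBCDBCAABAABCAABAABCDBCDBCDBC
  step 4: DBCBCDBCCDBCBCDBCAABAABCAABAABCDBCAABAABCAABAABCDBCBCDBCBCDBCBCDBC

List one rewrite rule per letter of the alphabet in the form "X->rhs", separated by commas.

  step 3 ⇒ step 4: CDBCBCDBCAABAABCAABAABCDBCDBCDBC ⇒ DBC·B·C·DBC·C·DBC·B·C·DBC·AAB·AAB·C·AAB·AAB·C·DBC·AAB·AAB·C·AAB·AAB·C·DBC·B·C·DBC·B·C·DBC·B·C·DBC
    A ↦ AAB
    B ↦ C
    C ↦ DBC
    D ↦ B

A->AAB, B->C, C->DBC, D->B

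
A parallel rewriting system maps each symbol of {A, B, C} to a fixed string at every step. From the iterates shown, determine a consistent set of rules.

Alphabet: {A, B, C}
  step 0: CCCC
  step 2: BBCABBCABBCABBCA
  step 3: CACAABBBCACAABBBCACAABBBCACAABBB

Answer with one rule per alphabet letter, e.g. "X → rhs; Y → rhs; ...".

A->BB, B->CA, C->AB

  step 2 ⇒ step 3: BBCABBCABBCABBCA ⇒ CA·CA·AB·BB·CA·CA·AB·BB·CA·CA·AB·BB·CA·CA·AB·BB
    A ↦ BB
    B ↦ CA
    C ↦ AB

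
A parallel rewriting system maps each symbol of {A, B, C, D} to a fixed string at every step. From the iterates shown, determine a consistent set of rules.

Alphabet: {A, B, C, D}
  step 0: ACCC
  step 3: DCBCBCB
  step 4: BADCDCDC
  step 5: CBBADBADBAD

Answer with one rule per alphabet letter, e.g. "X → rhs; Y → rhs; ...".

A->B, B->C, C->D, D->BA

  step 4 ⇒ step 5: BADCDCDC ⇒ C·B·BA·D·BA·D·BA·D
    A ↦ B
    B ↦ C
    C ↦ D
    D ↦ BA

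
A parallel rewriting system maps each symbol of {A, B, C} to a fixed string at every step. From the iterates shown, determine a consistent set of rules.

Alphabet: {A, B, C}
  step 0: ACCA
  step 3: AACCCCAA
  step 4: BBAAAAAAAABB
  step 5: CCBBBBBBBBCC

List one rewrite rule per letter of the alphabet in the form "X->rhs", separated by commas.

A->B, B->C, C->AA

  step 4 ⇒ step 5: BBAAAAAAAABB ⇒ C·C·B·B·B·B·B·B·B·B·C·C
    A ↦ B
    B ↦ C
  step 3 ⇒ step 4: AACCCCAA ⇒ B·B·AA·AA·AA·AA·B·B
    C ↦ AA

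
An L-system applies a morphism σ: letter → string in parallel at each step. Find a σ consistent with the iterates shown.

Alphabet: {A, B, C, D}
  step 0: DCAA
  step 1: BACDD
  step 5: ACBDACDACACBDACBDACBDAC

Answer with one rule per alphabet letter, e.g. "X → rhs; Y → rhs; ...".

  step 0 ⇒ step 1: DCAA ⇒ B·AC·D·D
    A ↦ D
    C ↦ AC
    D ↦ B
    B ↦ AC  (constrained at step 1)

A->D, B->AC, C->AC, D->B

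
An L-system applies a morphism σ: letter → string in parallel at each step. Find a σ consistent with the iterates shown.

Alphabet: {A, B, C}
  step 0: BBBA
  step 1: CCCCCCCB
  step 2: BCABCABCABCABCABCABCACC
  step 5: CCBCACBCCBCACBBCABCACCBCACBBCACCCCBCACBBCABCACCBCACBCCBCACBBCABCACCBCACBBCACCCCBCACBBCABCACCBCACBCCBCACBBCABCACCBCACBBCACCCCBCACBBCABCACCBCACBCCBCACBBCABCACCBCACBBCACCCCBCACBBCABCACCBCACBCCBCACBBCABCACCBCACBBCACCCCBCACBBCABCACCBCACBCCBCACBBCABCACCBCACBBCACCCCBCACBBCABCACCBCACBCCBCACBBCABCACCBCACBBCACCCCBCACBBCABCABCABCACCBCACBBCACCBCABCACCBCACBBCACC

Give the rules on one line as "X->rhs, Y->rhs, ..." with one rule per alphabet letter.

  step 1 ⇒ step 2: CCCCCCCB ⇒ BCA·BCA·BCA·BCA·BCA·BCA·BCA·CC
    B ↦ CC
    C ↦ BCA
  step 0 ⇒ step 1: BBBA ⇒ CC·CC·CC·CB
    A ↦ CB

A->CB, B->CC, C->BCA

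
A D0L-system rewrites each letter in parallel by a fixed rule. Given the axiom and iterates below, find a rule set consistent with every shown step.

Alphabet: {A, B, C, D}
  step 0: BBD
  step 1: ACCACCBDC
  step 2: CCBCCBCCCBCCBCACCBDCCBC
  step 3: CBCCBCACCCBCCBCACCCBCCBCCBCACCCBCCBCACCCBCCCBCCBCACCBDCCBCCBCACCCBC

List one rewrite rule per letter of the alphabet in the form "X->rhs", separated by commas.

A->C, B->ACC, C->CBC, D->BDC

  step 2 ⇒ step 3: CCBCCBCCCBCCBCACCBDCCBC ⇒ CBC·CBC·ACC·CBC·CBC·ACC·CBC·CBC·CBC·ACC·CBC·CBC·ACC·CBC·C·CBC·CBC·ACC·BDC·CBC·CBC·ACC·CBC
    A ↦ C
    B ↦ ACC
    C ↦ CBC
    D ↦ BDC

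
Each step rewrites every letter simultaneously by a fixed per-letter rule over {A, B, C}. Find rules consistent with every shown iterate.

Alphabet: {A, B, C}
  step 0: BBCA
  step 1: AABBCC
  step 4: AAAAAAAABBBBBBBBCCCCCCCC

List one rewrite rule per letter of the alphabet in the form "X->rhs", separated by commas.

A->CC, B->A, C->BB

  step 0 ⇒ step 1: BBCA ⇒ A·A·BB·CC
    A ↦ CC
    B ↦ A
    C ↦ BB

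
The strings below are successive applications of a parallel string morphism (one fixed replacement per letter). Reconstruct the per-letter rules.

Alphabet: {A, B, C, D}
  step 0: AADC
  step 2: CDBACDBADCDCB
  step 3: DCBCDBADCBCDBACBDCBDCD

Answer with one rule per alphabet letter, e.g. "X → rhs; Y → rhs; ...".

  step 2 ⇒ step 3: CDBACDBADCDCB ⇒ D·CB·CD·BA·D·CB·CD·BA·CB·D·CB·D·CD
    A ↦ BA
    B ↦ CD
    C ↦ D
    D ↦ CB

A->BA, B->CD, C->D, D->CB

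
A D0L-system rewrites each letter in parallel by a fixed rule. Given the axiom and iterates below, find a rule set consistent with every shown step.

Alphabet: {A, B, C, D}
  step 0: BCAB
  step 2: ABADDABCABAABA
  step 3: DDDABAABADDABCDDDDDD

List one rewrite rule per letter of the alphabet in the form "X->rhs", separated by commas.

  step 2 ⇒ step 3: ABADDABCABAABA ⇒ D·D·D·ABA·ABA·D·D·ABC·D·D·D·D·D·D
    A ↦ D
    B ↦ D
    C ↦ ABC
    D ↦ ABA

A->D, B->D, C->ABC, D->ABA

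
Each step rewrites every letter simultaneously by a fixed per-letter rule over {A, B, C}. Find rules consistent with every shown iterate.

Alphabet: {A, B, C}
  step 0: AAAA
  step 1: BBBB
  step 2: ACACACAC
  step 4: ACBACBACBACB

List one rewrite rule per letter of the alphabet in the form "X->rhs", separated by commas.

A->B, B->AC, C->A

  step 1 ⇒ step 2: BBBB ⇒ AC·AC·AC·AC
    B ↦ AC
  step 0 ⇒ step 1: AAAA ⇒ B·B·B·B
    A ↦ B
    C ↦ A  (constrained at step 2)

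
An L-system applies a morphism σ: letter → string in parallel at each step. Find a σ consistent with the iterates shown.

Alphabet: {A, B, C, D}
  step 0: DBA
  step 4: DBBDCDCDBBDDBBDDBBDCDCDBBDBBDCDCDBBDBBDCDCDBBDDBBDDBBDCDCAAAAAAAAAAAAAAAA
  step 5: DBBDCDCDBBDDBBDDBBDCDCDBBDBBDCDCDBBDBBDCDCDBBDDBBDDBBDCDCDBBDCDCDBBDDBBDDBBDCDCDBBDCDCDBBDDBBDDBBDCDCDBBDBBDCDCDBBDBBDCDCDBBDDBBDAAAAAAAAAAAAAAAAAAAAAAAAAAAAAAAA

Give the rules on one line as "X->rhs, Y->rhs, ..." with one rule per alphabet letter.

  step 4 ⇒ step 5: DBBDCDCDBBDDBBDDBBDCDCDBBDBBDCDCDBBDBBDCDCDBBDDBBDDBBDCDCAAAAAAAAAAAAAAAA ⇒ DBB·DC·DC·DBB·D·DBB·D·DBB·DC·DC·DBB·DBB·DC·DC·DBB·DBB·DC·DC·DBB·D·DBB·D·DBB·DC·DC·DBB·DC·DC·DBB·D·DBB·D·DBB·DC·DC·DBB·DC·DC·DBB·D·DBB·D·DBB·DC·DC·DBB·DBB·DC·DC·DBB·DBB·DC·DC·DBB·D·DBB·D·AA·AA·AA·AA·AA·AA·AA·AA·AA·AA·AA·AA·AA·AA·AA·AA
    A ↦ AA
    B ↦ DC
    C ↦ D
    D ↦ DBB

A->AA, B->DC, C->D, D->DBB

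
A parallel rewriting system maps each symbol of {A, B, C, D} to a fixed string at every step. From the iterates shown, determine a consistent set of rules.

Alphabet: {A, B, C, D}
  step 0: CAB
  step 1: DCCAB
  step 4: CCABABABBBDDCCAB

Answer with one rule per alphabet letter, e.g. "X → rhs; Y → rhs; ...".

  step 0 ⇒ step 1: CAB ⇒ D·CC·AB
    A ↦ CC
    B ↦ AB
    C ↦ D
    D ↦ B  (constrained at step 1)

A->CC, B->AB, C->D, D->B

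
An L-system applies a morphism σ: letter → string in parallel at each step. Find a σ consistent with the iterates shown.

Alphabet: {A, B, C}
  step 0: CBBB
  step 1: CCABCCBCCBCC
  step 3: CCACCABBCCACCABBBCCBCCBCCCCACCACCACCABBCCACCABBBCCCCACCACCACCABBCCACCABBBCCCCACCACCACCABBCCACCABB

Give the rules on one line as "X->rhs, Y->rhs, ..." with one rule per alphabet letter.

  step 0 ⇒ step 1: CBBB ⇒ CCA·BCC·BCC·BCC
    B ↦ BCC
    C ↦ CCA
    A ↦ BB  (constrained at step 1)

A->BB, B->BCC, C->CCA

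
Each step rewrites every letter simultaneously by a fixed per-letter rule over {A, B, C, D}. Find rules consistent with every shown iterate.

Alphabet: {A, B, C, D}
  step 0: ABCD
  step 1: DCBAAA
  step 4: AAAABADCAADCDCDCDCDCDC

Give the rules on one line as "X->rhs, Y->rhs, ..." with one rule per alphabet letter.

A->DC, B->BA, C->A, D->A

  step 0 ⇒ step 1: ABCD ⇒ DC·BA·A·A
    A ↦ DC
    B ↦ BA
    C ↦ A
    D ↦ A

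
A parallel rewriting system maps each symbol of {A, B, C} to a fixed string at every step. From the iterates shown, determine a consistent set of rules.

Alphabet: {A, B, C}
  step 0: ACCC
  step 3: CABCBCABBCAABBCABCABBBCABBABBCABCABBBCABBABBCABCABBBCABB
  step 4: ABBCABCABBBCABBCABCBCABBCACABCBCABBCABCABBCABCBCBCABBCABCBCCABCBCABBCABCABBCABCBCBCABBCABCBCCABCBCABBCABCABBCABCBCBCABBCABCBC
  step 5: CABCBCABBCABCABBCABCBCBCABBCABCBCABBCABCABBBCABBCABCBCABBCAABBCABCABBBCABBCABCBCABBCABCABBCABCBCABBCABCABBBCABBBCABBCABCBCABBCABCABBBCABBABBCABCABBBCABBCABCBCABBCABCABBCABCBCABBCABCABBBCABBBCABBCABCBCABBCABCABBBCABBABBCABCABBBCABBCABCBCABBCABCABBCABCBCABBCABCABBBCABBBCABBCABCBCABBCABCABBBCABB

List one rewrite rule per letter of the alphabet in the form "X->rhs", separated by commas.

  step 4 ⇒ step 5: ABBCABCABBBCABBCABCBCABBCACABCBCABBCABCABBCABCBCBCABBCABCBCCABCBCABBCABCABBCABCBCBCABBCABCBCCABCBCABBCABCABBCABCBCBCABBCABCBC ⇒ CA·BC·BC·ABB·CA·BC·ABB·CA·BC·BC·BC·ABB·CA·BC·BC·ABB·CA·BC·ABB·BC·ABB·CA·BC·BC·ABB·CA·ABB·CA·BC·ABB·BC·ABB·CA·BC·BC·ABB·CA·BC·ABB·CA·BC·BC·ABB·CA·BC·ABB·BC·ABB·BC·ABB·CA·BC·BC·ABB·CA·BC·ABB·BC·ABB·ABB·CA·BC·ABB·BC·ABB·CA·BC·BC·ABB·CA·BC·ABB·CA·BC·BC·ABB·CA·BC·ABB·BC·ABB·BC·ABB·CA·BC·BC·ABB·CA·BC·ABB·BC·ABB·ABB·CA·BC·ABB·BC·ABB·CA·BC·BC·ABB·CA·BC·ABB·CA·BC·BC·ABB·CA·BC·ABB·BC·ABB·BC·ABB·CA·BC·BC·ABB·CA·BC·ABB·BC·ABB
    A ↦ CA
    B ↦ BC
    C ↦ ABB

A->CA, B->BC, C->ABB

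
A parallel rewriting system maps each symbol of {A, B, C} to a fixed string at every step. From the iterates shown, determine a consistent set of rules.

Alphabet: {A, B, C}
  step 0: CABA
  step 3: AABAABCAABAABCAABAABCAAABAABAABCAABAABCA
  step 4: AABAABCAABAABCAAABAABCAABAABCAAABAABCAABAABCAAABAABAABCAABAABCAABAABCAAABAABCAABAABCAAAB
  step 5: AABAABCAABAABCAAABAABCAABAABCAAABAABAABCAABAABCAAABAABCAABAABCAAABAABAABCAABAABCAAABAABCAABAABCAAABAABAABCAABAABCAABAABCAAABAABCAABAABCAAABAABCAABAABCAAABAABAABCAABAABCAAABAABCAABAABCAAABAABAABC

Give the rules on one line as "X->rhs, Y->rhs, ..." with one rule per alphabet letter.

A->AAB, B->C, C->A

  step 4 ⇒ step 5: AABAABCAABAABCAAABAABCAABAABCAAABAABCAABAABCAAABAABAABCAABAABCAABAABCAAABAABCAABAABCAAAB ⇒ AAB·AAB·C·AAB·AAB·C·A·AAB·AAB·C·AAB·AAB·C·A·AAB·AAB·AAB·C·AAB·AAB·C·A·AAB·AAB·C·AAB·AAB·C·A·AAB·AAB·AAB·C·AAB·AAB·C·A·AAB·AAB·C·AAB·AAB·C·A·AAB·AAB·AAB·C·AAB·AAB·C·AAB·AAB·C·A·AAB·AAB·C·AAB·AAB·C·A·AAB·AAB·C·AAB·AAB·C·A·AAB·AAB·AAB·C·AAB·AAB·C·A·AAB·AAB·C·AAB·AAB·C·A·AAB·AAB·AAB·C
    A ↦ AAB
    B ↦ C
    C ↦ A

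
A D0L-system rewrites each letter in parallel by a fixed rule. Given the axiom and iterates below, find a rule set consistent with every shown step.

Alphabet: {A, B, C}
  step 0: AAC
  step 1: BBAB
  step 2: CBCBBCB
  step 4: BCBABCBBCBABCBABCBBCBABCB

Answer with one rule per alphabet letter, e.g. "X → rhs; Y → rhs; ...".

  step 1 ⇒ step 2: BBAB ⇒ CB·CB·B·CB
    A ↦ B
    B ↦ CB
  step 0 ⇒ step 1: AAC ⇒ B·B·AB
    C ↦ AB

A->B, B->CB, C->AB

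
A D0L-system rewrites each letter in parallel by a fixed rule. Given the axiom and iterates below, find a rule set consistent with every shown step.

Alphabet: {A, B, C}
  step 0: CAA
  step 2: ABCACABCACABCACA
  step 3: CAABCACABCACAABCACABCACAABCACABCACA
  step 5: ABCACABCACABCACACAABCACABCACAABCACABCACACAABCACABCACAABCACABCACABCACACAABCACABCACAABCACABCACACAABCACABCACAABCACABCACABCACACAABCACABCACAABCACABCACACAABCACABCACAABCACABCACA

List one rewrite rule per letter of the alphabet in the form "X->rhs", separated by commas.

  step 2 ⇒ step 3: ABCACABCACABCACA ⇒ CA·A·BCA·CA·BCA·CA·A·BCA·CA·BCA·CA·A·BCA·CA·BCA·CA
    A ↦ CA
    B ↦ A
    C ↦ BCA

A->CA, B->A, C->BCA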